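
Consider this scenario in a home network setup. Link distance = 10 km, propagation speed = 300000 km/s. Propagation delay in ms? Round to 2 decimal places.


Given: distance = 10 km, speed = 300000 km/s
Delay = distance / speed = 10 / 300000 seconds
Delay in ms = 10 * 1000 / 300000
Delay = 0.0333 ms
Rounded to 2 dp = 0.03 ms

0.03


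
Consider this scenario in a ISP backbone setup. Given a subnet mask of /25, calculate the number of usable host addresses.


Given: subnet mask /25
Host bits = 32 - 25 = 7
Total addresses = 2^7 = 128
Usable hosts = 128 - 2 (network + broadcast) = 126

126


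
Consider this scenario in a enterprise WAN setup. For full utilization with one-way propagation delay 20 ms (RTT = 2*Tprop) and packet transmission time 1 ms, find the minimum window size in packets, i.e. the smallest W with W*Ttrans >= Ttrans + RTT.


Given: Ttrans = 1 ms, RTT = 40 ms (= 2 * Tprop, Tprop = 20 ms)
Time until first ACK returns = Ttrans + RTT = 1 + 40 = 41 ms
Need W * Ttrans >= Ttrans + RTT  ->  W >= (Ttrans + RTT) / Ttrans
(Ttrans + RTT) / Ttrans = 41 / 1 = 41
W_min = ceil(41) = 41

41


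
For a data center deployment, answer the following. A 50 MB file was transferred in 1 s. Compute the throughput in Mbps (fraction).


Given: file = 50 MB, time = 1 s
File in Mb = 50 * 8 = 400 Mb
Throughput = 400 / 1 Mbps
Throughput = 400 Mbps

400


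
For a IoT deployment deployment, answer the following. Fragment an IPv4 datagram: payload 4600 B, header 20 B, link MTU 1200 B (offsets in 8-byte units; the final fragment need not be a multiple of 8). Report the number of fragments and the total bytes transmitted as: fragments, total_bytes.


Max data per non-final fragment = floor((MTU - header)/8)*8 = floor((1200 - 20)/8)*8 = floor(1180/8)*8 = 1176 B
Final fragment needs no 8-byte alignment: it can carry up to MTU - header = 1180 B
Non-final fragments needed = ceil((payload - 1180) / 1176) = ceil(3420/1176) = ceil(2.9082) = 3
Number of fragments = 3 + 1 = 4
Fragment sizes (data): 3 * 1176 B + 1072 B (last, 1072 <= 1180 OK)
Total bytes sent = payload + n_frags * header = 4600 + 4*20 = 4600 + 80 = 4680 B

4, 4680


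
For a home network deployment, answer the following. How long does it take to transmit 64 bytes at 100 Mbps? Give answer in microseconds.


Given: packet = 64 bytes, bandwidth = 100 Mbps
Packet in bits = 64 * 8 = 512 bits
Bandwidth = 100 * 10^6 = 100000000 bps
Time = 512 / 100000000 seconds
Time in us = 512 * 10^6 / 100000000 = 5.12

5.12


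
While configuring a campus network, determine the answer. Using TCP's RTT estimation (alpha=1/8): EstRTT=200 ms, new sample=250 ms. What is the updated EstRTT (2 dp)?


Given: EstRTT = 200 ms, SampleRTT = 250 ms, alpha = 1/8
New EstRTT = (1 - alpha) * EstRTT + alpha * SampleRTT
(7/8) * 200 = 175
(1/8) * 250 = 31.25
New EstRTT = 175 + 31.25 = 206.25 ms -> 206.25 ms (2 dp)

206.25


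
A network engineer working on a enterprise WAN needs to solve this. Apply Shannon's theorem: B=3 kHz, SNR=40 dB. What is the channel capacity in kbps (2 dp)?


Given: B = 3 kHz, SNR = 40 dB
SNR linear = 10^(40/10) = 10000
1 + SNR = 10001
log2(10001) = 13.2878566418
C = 3 * 1000 * 13.2878566418 = 39863.5699 bps
C = 39.863570 kbps -> 39.86 kbps (2 dp)

39.86


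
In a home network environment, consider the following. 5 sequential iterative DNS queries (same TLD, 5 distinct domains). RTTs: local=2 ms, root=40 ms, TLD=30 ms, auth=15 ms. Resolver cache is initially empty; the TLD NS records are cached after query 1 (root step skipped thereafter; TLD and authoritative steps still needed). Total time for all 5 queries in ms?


Lookup 1 (cold cache): local + root + TLD + auth = 2 + 40 + 30 + 15 = 87 ms
Lookups 2..5 (TLD NS cached -> skip root; new domain -> still ask TLD and auth): local + TLD + auth = 2 + 30 + 15 = 47 ms each
Remaining 4 lookups: 4 * 47 = 188 ms
Total = 87 + 188 = 275 ms

275


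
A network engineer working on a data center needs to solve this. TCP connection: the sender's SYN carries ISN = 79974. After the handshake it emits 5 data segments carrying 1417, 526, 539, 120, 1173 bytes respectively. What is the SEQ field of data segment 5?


The SYN occupies sequence number ISN = 79974, so the first data byte is ISN + 1 = 79975.
SEQ of data segment i = (ISN + 1) + sum of payload sizes of segments 1..i-1.
Segment 1: SEQ = 79975, payload = 1417 bytes
Segment 2: SEQ = 81392, payload = 526 bytes
Segment 3: SEQ = 81918, payload = 539 bytes
Segment 4: SEQ = 82457, payload = 120 bytes
Segment 5: SEQ = 82577, payload = 1173 bytes
SEQ of segment 5 = 79975 + 1417 + 526 + 539 + 120 = 82577

82577


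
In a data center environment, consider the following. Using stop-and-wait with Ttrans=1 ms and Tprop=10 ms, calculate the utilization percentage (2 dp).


Given: Ttrans = 1 ms, Tprop = 10 ms
RTT = 2 * Tprop = 2 * 10 = 20 ms
U = Ttrans / (Ttrans + RTT)
U = 1 / (1 + 20)
U = 1 / 21 = 0.047619
U% = 4.76%

4.76


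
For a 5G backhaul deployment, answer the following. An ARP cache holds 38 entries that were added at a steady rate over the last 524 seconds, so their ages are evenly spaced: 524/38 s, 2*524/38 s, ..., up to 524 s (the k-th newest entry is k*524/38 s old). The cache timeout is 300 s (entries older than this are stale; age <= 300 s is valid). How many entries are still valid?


Ages are k * 524/38 s for k = 1..38 (spacing = 13.7895 s).
Entry k is valid iff k * 524/38 <= 300 iff k <= 38 * 300 / 524 = 21.7557
n_valid = floor(21.7557) = 21
(n_stale = 38 - 21 = 17)

21


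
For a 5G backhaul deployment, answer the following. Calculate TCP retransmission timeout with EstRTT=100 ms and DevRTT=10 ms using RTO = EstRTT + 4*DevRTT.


Given: EstRTT = 100 ms, DevRTT = 10 ms
Timeout = EstRTT + 4 * DevRTT
4 * DevRTT = 4 * 10 = 40
Timeout = 100 + 40 = 140 ms

140


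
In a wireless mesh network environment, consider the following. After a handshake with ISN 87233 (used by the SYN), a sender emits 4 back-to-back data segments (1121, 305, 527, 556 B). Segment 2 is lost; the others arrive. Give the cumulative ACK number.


SYN uses sequence number 87233; first data byte = ISN + 1 = 87234.
Segment 1: SEQ = 87234, len = 1121 B, covers [87234, 88354]
Segment 2: SEQ = 88355, len = 305 B, covers [88355, 88659] [LOST]
Segment 3: SEQ = 88660, len = 527 B, covers [88660, 89186]
Segment 4: SEQ = 89187, len = 556 B, covers [89187, 89742]
In-order data received: bytes [87234, 88354] (segments 1..1).
Segment 2 missing -> gap begins at byte 88355; later segments buffered out of order.
Cumulative ACK = next expected in-order byte = 87234 + 1121 = 88355

88355


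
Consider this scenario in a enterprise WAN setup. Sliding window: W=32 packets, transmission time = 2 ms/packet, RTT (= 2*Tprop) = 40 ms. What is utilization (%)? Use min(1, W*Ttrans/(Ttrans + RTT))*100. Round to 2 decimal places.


Given: W = 32, Ttrans = 2 ms, RTT = 40 ms (= 2 * Tprop, Tprop = 20 ms)
Cycle time = Ttrans + RTT = 2 + 40 = 42 ms (first packet sent until its ACK returns)
W * Ttrans = 32 * 2 = 64 ms of sending per cycle
W * Ttrans / (Ttrans + RTT) = 64 / 42 = 1.523810
U = min(1, 1.523810) = 1.000000
U% = 100.00%

100.00


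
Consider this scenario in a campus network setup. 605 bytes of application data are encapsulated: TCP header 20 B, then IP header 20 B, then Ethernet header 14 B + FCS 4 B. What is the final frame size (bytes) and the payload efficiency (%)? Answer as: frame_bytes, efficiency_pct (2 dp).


TCP segment = 605 + 20 = 625 B
IP packet = 625 + 20 = 645 B
Ethernet frame = 645 + 14 + 4 = 663 B
Efficiency = app / frame = 605 / 663 = 0.912519 = 91.2519% -> 91.25% (2 dp)

663, 91.25


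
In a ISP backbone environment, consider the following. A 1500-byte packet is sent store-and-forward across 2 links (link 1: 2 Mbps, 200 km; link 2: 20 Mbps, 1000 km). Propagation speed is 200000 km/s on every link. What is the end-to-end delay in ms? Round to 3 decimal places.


Packet = 1500 bytes = 12000 bits. Store-and-forward: sum (t_trans + t_prop) per link.
Link 1: t_trans = 12000/(2*10^6) s = 6.0000 ms; t_prop = 200/200000 s = 1.0000 ms; subtotal = 7.0000 ms
Link 2: t_trans = 12000/(20*10^6) s = 0.6000 ms; t_prop = 1000/200000 s = 5.0000 ms; subtotal = 5.6000 ms
End-to-end = 7.0000 + 5.6000 = 12.6000 ms -> 12.600 ms (3 dp)

12.600


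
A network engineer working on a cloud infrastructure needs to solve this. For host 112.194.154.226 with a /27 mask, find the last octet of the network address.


Given: IP = 112.194.154.226, prefix = /27
Subnet mask = 255.255.255.224
Last octet of IP: 226
Last octet of mask: 224
Network last octet = 226 AND 224 = 224

224


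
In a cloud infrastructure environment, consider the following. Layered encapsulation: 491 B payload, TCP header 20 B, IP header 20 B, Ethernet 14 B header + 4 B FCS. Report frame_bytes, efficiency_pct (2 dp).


TCP segment = 491 + 20 = 511 B
IP packet = 511 + 20 = 531 B
Ethernet frame = 531 + 14 + 4 = 549 B
Efficiency = app / frame = 491 / 549 = 0.894353 = 89.4353% -> 89.44% (2 dp)

549, 89.44


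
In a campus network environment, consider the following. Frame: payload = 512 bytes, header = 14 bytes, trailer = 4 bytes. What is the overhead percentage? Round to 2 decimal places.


Given: payload = 512 B, header = 14 B, trailer = 4 B
Overhead bytes = header + trailer = 14 + 4 = 18
Total frame = payload + overhead = 512 + 18 = 530
Overhead % = 18 / 530 * 100 = 3.3962% -> 3.40% (2 dp)

3.40


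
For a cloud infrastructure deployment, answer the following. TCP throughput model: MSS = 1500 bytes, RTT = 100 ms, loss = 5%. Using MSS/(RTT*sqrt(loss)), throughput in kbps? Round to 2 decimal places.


Given: MSS = 1500 bytes, RTT = 100 ms, loss = 5%
RTT in seconds = 100 / 1000 = 0.1
Loss rate = 5% = 0.05
sqrt(loss) = sqrt(0.05) = 0.223606797750
Throughput (bytes/s) = 1500 / (0.1 * 0.223606797750) = 67082.0393
Throughput (kbps) = 67082.0393 * 8 / 1000 = 536.656315 -> 536.66 kbps (2 dp)

536.66


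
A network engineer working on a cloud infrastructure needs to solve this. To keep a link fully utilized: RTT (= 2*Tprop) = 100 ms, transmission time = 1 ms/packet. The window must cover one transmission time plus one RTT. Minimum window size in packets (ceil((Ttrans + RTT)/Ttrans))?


Given: Ttrans = 1 ms, RTT = 100 ms (= 2 * Tprop, Tprop = 50 ms)
Time until first ACK returns = Ttrans + RTT = 1 + 100 = 101 ms
Need W * Ttrans >= Ttrans + RTT  ->  W >= (Ttrans + RTT) / Ttrans
(Ttrans + RTT) / Ttrans = 101 / 1 = 101
W_min = ceil(101) = 101

101


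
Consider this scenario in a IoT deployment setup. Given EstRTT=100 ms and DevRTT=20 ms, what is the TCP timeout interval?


Given: EstRTT = 100 ms, DevRTT = 20 ms
Timeout = EstRTT + 4 * DevRTT
4 * DevRTT = 4 * 20 = 80
Timeout = 100 + 80 = 180 ms

180


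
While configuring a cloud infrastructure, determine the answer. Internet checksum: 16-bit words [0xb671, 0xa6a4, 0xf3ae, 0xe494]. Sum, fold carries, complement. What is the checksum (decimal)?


Given words: [0xb671, 0xa6a4, 0xf3ae, 0xe494]
Step 1: Sum all words
Raw sum = 46705 + 42660 + 62382 + 58516 = 210263
Step 2: Fold carry: (13655 + 3) = 13658
One's complement = ~13658 & 0xFFFF = 51877

51877


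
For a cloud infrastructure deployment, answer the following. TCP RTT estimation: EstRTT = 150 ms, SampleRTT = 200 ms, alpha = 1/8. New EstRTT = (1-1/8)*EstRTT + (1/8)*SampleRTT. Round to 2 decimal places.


Given: EstRTT = 150 ms, SampleRTT = 200 ms, alpha = 1/8
New EstRTT = (1 - alpha) * EstRTT + alpha * SampleRTT
(7/8) * 150 = 131.25
(1/8) * 200 = 25
New EstRTT = 131.25 + 25 = 156.25 ms -> 156.25 ms (2 dp)

156.25


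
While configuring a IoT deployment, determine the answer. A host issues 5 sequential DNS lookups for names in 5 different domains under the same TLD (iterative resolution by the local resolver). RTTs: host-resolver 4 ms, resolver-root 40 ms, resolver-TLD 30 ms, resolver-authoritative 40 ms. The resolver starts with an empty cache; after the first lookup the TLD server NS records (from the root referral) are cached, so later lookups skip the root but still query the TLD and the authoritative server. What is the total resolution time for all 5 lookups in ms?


Lookup 1 (cold cache): local + root + TLD + auth = 4 + 40 + 30 + 40 = 114 ms
Lookups 2..5 (TLD NS cached -> skip root; new domain -> still ask TLD and auth): local + TLD + auth = 4 + 30 + 40 = 74 ms each
Remaining 4 lookups: 4 * 74 = 296 ms
Total = 114 + 296 = 410 ms

410


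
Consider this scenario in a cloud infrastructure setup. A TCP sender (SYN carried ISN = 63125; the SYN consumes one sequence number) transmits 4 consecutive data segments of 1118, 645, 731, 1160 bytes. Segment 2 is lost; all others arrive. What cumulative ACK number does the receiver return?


SYN uses sequence number 63125; first data byte = ISN + 1 = 63126.
Segment 1: SEQ = 63126, len = 1118 B, covers [63126, 64243]
Segment 2: SEQ = 64244, len = 645 B, covers [64244, 64888] [LOST]
Segment 3: SEQ = 64889, len = 731 B, covers [64889, 65619]
Segment 4: SEQ = 65620, len = 1160 B, covers [65620, 66779]
In-order data received: bytes [63126, 64243] (segments 1..1).
Segment 2 missing -> gap begins at byte 64244; later segments buffered out of order.
Cumulative ACK = next expected in-order byte = 63126 + 1118 = 64244

64244


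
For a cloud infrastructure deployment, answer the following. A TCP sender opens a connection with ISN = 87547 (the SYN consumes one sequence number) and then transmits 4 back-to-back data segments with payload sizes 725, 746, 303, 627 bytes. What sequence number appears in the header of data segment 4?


The SYN occupies sequence number ISN = 87547, so the first data byte is ISN + 1 = 87548.
SEQ of data segment i = (ISN + 1) + sum of payload sizes of segments 1..i-1.
Segment 1: SEQ = 87548, payload = 725 bytes
Segment 2: SEQ = 88273, payload = 746 bytes
Segment 3: SEQ = 89019, payload = 303 bytes
Segment 4: SEQ = 89322, payload = 627 bytes
SEQ of segment 4 = 87548 + 725 + 746 + 303 = 89322

89322


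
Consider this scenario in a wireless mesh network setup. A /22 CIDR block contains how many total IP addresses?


Given: CIDR prefix /22
Host bits = 32 - 22 = 10
Total addresses = 2^10 = 1024

1024


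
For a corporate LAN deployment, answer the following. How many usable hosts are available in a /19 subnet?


Given: subnet mask /19
Host bits = 32 - 19 = 13
Total addresses = 2^13 = 8192
Usable hosts = 8192 - 2 (network + broadcast) = 8190

8190


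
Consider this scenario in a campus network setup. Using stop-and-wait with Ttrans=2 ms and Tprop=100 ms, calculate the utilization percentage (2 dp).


Given: Ttrans = 2 ms, Tprop = 100 ms
RTT = 2 * Tprop = 2 * 100 = 200 ms
U = Ttrans / (Ttrans + RTT)
U = 2 / (2 + 200)
U = 2 / 202 = 0.009901
U% = 0.99%

0.99


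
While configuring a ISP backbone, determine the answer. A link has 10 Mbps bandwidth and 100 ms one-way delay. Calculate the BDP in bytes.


Given: bandwidth = 10 Mbps, delay = 100 ms
BDP in bits = 10 * 10^6 * 100 / 1000
BDP in bits = 1000000
BDP in bytes = 1000000 / 8 = 125000

125000


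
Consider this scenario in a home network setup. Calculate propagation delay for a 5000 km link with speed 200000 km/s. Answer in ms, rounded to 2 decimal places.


Given: distance = 5000 km, speed = 200000 km/s
Delay = distance / speed = 5000 / 200000 seconds
Delay in ms = 5000 * 1000 / 200000
Delay = 25.0000 ms
Rounded to 2 dp = 25.00 ms

25.00


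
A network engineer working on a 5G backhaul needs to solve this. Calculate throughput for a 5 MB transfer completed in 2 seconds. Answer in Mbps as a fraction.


Given: file = 5 MB, time = 2 s
File in Mb = 5 * 8 = 40 Mb
Throughput = 40 / 2 Mbps
Throughput = 20 Mbps

20


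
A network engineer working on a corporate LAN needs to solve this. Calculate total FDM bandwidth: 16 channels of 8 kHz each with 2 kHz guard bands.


Given: 16 channels, 8 kHz each, guard = 2 kHz
Channel bandwidth = 16 * 8 = 128 kHz
Guard bands = 15 gaps * 2 kHz = 30 kHz
Total = 128 + 30 = 158 kHz

158


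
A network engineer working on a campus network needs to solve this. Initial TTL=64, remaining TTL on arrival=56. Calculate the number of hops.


Given: initial TTL = 64, received TTL = 56
Hops = initial TTL - received TTL
Hops = 64 - 56 = 8

8


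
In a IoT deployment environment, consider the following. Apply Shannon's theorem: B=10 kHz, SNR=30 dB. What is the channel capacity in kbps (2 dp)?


Given: B = 10 kHz, SNR = 30 dB
SNR linear = 10^(30/10) = 1000
1 + SNR = 1001
log2(1001) = 9.9672262588
C = 10 * 1000 * 9.9672262588 = 99672.2626 bps
C = 99.672263 kbps -> 99.67 kbps (2 dp)

99.67


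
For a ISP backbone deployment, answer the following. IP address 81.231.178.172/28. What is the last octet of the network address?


Given: IP = 81.231.178.172, prefix = /28
Subnet mask = 255.255.255.240
Last octet of IP: 172
Last octet of mask: 240
Network last octet = 172 AND 240 = 160

160


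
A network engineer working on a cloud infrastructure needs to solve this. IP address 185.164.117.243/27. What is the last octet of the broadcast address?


Given: IP = 185.164.117.243, prefix = /27
Host bits = 32 - 27 = 5
Network last octet = 243 AND mask = 224
Host part size = 2^5 - 1 = 31
Broadcast last octet = 224 OR 31 = 255

255


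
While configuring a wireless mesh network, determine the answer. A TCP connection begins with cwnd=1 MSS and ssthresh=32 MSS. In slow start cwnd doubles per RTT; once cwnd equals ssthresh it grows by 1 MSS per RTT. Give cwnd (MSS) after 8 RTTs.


RTT 0: cwnd = 1 MSS (initial)
RTT 1: cwnd = 2 MSS (slow start, doubled)
RTT 2: cwnd = 4 MSS (slow start, doubled)
RTT 3: cwnd = 8 MSS (slow start, doubled)
RTT 4: cwnd = 16 MSS (slow start, doubled)
RTT 5: cwnd = 32 MSS (slow start, doubled)
RTT 6: cwnd = 33 MSS (congestion avoidance, +1)
RTT 7: cwnd = 34 MSS (congestion avoidance, +1)
RTT 8: cwnd = 35 MSS (congestion avoidance, +1)

35


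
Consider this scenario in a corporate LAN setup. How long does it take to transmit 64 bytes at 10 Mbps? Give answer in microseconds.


Given: packet = 64 bytes, bandwidth = 10 Mbps
Packet in bits = 64 * 8 = 512 bits
Bandwidth = 10 * 10^6 = 10000000 bps
Time = 512 / 10000000 seconds
Time in us = 512 * 10^6 / 10000000 = 51.2

51.2


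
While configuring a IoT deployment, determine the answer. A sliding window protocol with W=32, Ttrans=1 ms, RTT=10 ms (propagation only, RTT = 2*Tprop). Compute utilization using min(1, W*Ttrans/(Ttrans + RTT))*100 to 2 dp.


Given: W = 32, Ttrans = 1 ms, RTT = 10 ms (= 2 * Tprop, Tprop = 5 ms)
Cycle time = Ttrans + RTT = 1 + 10 = 11 ms (first packet sent until its ACK returns)
W * Ttrans = 32 * 1 = 32 ms of sending per cycle
W * Ttrans / (Ttrans + RTT) = 32 / 11 = 2.909091
U = min(1, 2.909091) = 1.000000
U% = 100.00%

100.00


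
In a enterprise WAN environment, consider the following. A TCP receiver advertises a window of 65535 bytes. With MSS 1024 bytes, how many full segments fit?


Given: RWND = 65535 bytes, MSS = 1024 bytes
Full segments = floor(RWND / MSS)
Full segments = floor(65535 / 1024)
Full segments = floor(63.999) = 63

63


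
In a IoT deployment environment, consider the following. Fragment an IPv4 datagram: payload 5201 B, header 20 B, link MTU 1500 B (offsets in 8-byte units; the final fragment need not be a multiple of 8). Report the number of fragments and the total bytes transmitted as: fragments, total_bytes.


Max data per non-final fragment = floor((MTU - header)/8)*8 = floor((1500 - 20)/8)*8 = floor(1480/8)*8 = 1480 B
Final fragment needs no 8-byte alignment: it can carry up to MTU - header = 1480 B
Non-final fragments needed = ceil((payload - 1480) / 1480) = ceil(3721/1480) = ceil(2.5142) = 3
Number of fragments = 3 + 1 = 4
Fragment sizes (data): 3 * 1480 B + 761 B (last, 761 <= 1480 OK)
Total bytes sent = payload + n_frags * header = 5201 + 4*20 = 5201 + 80 = 5281 B

4, 5281


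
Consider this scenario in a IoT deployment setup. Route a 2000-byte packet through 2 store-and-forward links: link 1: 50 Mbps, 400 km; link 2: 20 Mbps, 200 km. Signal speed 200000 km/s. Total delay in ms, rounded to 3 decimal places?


Packet = 2000 bytes = 16000 bits. Store-and-forward: sum (t_trans + t_prop) per link.
Link 1: t_trans = 16000/(50*10^6) s = 0.3200 ms; t_prop = 400/200000 s = 2.0000 ms; subtotal = 2.3200 ms
Link 2: t_trans = 16000/(20*10^6) s = 0.8000 ms; t_prop = 200/200000 s = 1.0000 ms; subtotal = 1.8000 ms
End-to-end = 2.3200 + 1.8000 = 4.1200 ms -> 4.120 ms (3 dp)

4.120


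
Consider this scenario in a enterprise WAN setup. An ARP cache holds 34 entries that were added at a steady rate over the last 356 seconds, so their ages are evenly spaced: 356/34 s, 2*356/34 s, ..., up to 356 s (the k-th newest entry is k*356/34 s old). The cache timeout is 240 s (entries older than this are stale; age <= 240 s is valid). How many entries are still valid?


Ages are k * 356/34 s for k = 1..34 (spacing = 10.4706 s).
Entry k is valid iff k * 356/34 <= 240 iff k <= 34 * 240 / 356 = 22.9213
n_valid = floor(22.9213) = 22
(n_stale = 34 - 22 = 12)

22


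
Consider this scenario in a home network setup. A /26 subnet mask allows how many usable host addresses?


Given: subnet mask /26
Host bits = 32 - 26 = 6
Total addresses = 2^6 = 64
Usable hosts = 64 - 2 (network + broadcast) = 62

62


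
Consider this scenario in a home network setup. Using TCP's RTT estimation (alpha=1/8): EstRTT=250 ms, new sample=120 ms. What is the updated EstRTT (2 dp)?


Given: EstRTT = 250 ms, SampleRTT = 120 ms, alpha = 1/8
New EstRTT = (1 - alpha) * EstRTT + alpha * SampleRTT
(7/8) * 250 = 218.75
(1/8) * 120 = 15
New EstRTT = 218.75 + 15 = 233.75 ms -> 233.75 ms (2 dp)

233.75


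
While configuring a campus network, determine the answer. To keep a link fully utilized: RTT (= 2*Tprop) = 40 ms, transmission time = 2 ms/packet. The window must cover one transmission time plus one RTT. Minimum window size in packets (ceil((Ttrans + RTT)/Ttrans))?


Given: Ttrans = 2 ms, RTT = 40 ms (= 2 * Tprop, Tprop = 20 ms)
Time until first ACK returns = Ttrans + RTT = 2 + 40 = 42 ms
Need W * Ttrans >= Ttrans + RTT  ->  W >= (Ttrans + RTT) / Ttrans
(Ttrans + RTT) / Ttrans = 42 / 2 = 21
W_min = ceil(21) = 21

21


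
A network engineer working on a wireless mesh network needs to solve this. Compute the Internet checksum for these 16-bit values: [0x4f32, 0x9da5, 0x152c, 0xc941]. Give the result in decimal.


Given words: [0x4f32, 0x9da5, 0x152c, 0xc941]
Step 1: Sum all words
Raw sum = 20274 + 40357 + 5420 + 51521 = 117572
Step 2: Fold carry: (52036 + 1) = 52037
One's complement = ~52037 & 0xFFFF = 13498

13498


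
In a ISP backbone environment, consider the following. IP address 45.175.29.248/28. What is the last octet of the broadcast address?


Given: IP = 45.175.29.248, prefix = /28
Host bits = 32 - 28 = 4
Network last octet = 248 AND mask = 240
Host part size = 2^4 - 1 = 15
Broadcast last octet = 240 OR 15 = 255

255


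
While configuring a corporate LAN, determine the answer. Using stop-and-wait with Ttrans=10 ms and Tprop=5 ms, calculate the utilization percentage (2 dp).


Given: Ttrans = 10 ms, Tprop = 5 ms
RTT = 2 * Tprop = 2 * 5 = 10 ms
U = Ttrans / (Ttrans + RTT)
U = 10 / (10 + 10)
U = 10 / 20 = 0.5
U% = 50.00%

50.00


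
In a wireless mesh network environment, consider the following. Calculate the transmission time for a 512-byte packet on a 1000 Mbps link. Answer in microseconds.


Given: packet = 512 bytes, bandwidth = 1000 Mbps
Packet in bits = 512 * 8 = 4096 bits
Bandwidth = 1000 * 10^6 = 1000000000 bps
Time = 4096 / 1000000000 seconds
Time in us = 4096 * 10^6 / 1000000000 = 4.096

4.096


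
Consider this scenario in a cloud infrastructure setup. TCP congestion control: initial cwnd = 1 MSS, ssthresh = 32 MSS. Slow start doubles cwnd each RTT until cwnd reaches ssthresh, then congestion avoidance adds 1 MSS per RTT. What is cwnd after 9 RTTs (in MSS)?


RTT 0: cwnd = 1 MSS (initial)
RTT 1: cwnd = 2 MSS (slow start, doubled)
RTT 2: cwnd = 4 MSS (slow start, doubled)
RTT 3: cwnd = 8 MSS (slow start, doubled)
RTT 4: cwnd = 16 MSS (slow start, doubled)
RTT 5: cwnd = 32 MSS (slow start, doubled)
RTT 6: cwnd = 33 MSS (congestion avoidance, +1)
RTT 7: cwnd = 34 MSS (congestion avoidance, +1)
RTT 8: cwnd = 35 MSS (congestion avoidance, +1)
RTT 9: cwnd = 36 MSS (congestion avoidance, +1)

36


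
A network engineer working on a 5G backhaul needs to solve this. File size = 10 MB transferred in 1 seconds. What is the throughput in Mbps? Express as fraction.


Given: file = 10 MB, time = 1 s
File in Mb = 10 * 8 = 80 Mb
Throughput = 80 / 1 Mbps
Throughput = 80 Mbps

80


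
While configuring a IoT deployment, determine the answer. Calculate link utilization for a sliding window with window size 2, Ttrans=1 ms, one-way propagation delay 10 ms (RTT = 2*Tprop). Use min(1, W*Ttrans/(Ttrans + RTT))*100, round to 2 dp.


Given: W = 2, Ttrans = 1 ms, RTT = 20 ms (= 2 * Tprop, Tprop = 10 ms)
Cycle time = Ttrans + RTT = 1 + 20 = 21 ms (first packet sent until its ACK returns)
W * Ttrans = 2 * 1 = 2 ms of sending per cycle
W * Ttrans / (Ttrans + RTT) = 2 / 21 = 0.095238
U = min(1, 0.095238) = 0.095238
U% = 9.52%

9.52


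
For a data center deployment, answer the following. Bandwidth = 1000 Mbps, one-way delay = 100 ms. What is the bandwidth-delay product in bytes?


Given: bandwidth = 1000 Mbps, delay = 100 ms
BDP in bits = 1000 * 10^6 * 100 / 1000
BDP in bits = 100000000
BDP in bytes = 100000000 / 8 = 12500000

12500000


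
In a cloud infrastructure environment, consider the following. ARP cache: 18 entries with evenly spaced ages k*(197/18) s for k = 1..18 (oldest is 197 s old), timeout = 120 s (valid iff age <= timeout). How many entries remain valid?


Ages are k * 197/18 s for k = 1..18 (spacing = 10.9444 s).
Entry k is valid iff k * 197/18 <= 120 iff k <= 18 * 120 / 197 = 10.9645
n_valid = floor(10.9645) = 10
(n_stale = 18 - 10 = 8)

10


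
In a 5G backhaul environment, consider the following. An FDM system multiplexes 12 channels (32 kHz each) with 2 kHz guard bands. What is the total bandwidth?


Given: 12 channels, 32 kHz each, guard = 2 kHz
Channel bandwidth = 12 * 32 = 384 kHz
Guard bands = 11 gaps * 2 kHz = 22 kHz
Total = 384 + 22 = 406 kHz

406


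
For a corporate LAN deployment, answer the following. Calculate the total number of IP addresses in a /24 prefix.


Given: CIDR prefix /24
Host bits = 32 - 24 = 8
Total addresses = 2^8 = 256

256


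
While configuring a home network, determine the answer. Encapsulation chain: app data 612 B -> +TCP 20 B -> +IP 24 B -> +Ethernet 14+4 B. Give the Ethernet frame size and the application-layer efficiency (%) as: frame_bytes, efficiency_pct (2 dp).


TCP segment = 612 + 20 = 632 B
IP packet = 632 + 24 = 656 B
Ethernet frame = 656 + 14 + 4 = 674 B
Efficiency = app / frame = 612 / 674 = 0.908012 = 90.8012% -> 90.80% (2 dp)

674, 90.80


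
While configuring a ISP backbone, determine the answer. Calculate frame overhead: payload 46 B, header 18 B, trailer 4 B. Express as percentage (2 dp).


Given: payload = 46 B, header = 18 B, trailer = 4 B
Overhead bytes = header + trailer = 18 + 4 = 22
Total frame = payload + overhead = 46 + 22 = 68
Overhead % = 22 / 68 * 100 = 32.3529% -> 32.35% (2 dp)

32.35


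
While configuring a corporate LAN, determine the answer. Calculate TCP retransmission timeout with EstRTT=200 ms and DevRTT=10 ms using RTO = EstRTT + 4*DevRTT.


Given: EstRTT = 200 ms, DevRTT = 10 ms
Timeout = EstRTT + 4 * DevRTT
4 * DevRTT = 4 * 10 = 40
Timeout = 200 + 40 = 240 ms

240


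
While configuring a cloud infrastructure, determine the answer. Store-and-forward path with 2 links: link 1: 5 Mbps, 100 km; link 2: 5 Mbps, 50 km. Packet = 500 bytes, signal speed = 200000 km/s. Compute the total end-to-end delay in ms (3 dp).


Packet = 500 bytes = 4000 bits. Store-and-forward: sum (t_trans + t_prop) per link.
Link 1: t_trans = 4000/(5*10^6) s = 0.8000 ms; t_prop = 100/200000 s = 0.5000 ms; subtotal = 1.3000 ms
Link 2: t_trans = 4000/(5*10^6) s = 0.8000 ms; t_prop = 50/200000 s = 0.2500 ms; subtotal = 1.0500 ms
End-to-end = 1.3000 + 1.0500 = 2.3500 ms -> 2.350 ms (3 dp)

2.350


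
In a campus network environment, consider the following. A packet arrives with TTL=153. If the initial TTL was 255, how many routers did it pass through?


Given: initial TTL = 255, received TTL = 153
Hops = initial TTL - received TTL
Hops = 255 - 153 = 102

102


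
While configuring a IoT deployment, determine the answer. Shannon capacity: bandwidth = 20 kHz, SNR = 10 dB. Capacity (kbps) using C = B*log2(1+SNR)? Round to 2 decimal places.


Given: B = 20 kHz, SNR = 10 dB
SNR linear = 10^(10/10) = 10
1 + SNR = 11
log2(11) = 3.4594316186
C = 20 * 1000 * 3.4594316186 = 69188.6324 bps
C = 69.188632 kbps -> 69.19 kbps (2 dp)

69.19


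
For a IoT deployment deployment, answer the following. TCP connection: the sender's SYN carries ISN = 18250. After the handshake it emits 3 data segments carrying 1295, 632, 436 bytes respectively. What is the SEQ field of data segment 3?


The SYN occupies sequence number ISN = 18250, so the first data byte is ISN + 1 = 18251.
SEQ of data segment i = (ISN + 1) + sum of payload sizes of segments 1..i-1.
Segment 1: SEQ = 18251, payload = 1295 bytes
Segment 2: SEQ = 19546, payload = 632 bytes
Segment 3: SEQ = 20178, payload = 436 bytes
SEQ of segment 3 = 18251 + 1295 + 632 = 20178

20178


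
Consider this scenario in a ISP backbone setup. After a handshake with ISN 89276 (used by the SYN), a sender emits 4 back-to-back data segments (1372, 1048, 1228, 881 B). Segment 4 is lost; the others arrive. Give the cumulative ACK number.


SYN uses sequence number 89276; first data byte = ISN + 1 = 89277.
Segment 1: SEQ = 89277, len = 1372 B, covers [89277, 90648]
Segment 2: SEQ = 90649, len = 1048 B, covers [90649, 91696]
Segment 3: SEQ = 91697, len = 1228 B, covers [91697, 92924]
Segment 4: SEQ = 92925, len = 881 B, covers [92925, 93805] [LOST]
In-order data received: bytes [89277, 92924] (segments 1..3).
Segment 4 missing -> gap begins at byte 92925.
Cumulative ACK = next expected in-order byte = 89277 + 1372 + 1048 + 1228 = 92925

92925


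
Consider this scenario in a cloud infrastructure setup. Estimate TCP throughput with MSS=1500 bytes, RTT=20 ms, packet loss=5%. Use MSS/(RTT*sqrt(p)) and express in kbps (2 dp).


Given: MSS = 1500 bytes, RTT = 20 ms, loss = 5%
RTT in seconds = 20 / 1000 = 0.02
Loss rate = 5% = 0.05
sqrt(loss) = sqrt(0.05) = 0.223606797750
Throughput (bytes/s) = 1500 / (0.02 * 0.223606797750) = 335410.1966
Throughput (kbps) = 335410.1966 * 8 / 1000 = 2683.281573 -> 2683.28 kbps (2 dp)

2683.28


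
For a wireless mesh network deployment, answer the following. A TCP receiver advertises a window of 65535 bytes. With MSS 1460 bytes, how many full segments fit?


Given: RWND = 65535 bytes, MSS = 1460 bytes
Full segments = floor(RWND / MSS)
Full segments = floor(65535 / 1460)
Full segments = floor(44.887) = 44

44


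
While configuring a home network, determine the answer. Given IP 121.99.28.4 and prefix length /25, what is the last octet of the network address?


Given: IP = 121.99.28.4, prefix = /25
Subnet mask = 255.255.255.128
Last octet of IP: 4
Last octet of mask: 128
Network last octet = 4 AND 128 = 0

0


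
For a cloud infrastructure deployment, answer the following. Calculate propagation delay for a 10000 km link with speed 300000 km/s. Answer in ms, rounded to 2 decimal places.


Given: distance = 10000 km, speed = 300000 km/s
Delay = distance / speed = 10000 / 300000 seconds
Delay in ms = 10000 * 1000 / 300000
Delay = 33.3333 ms
Rounded to 2 dp = 33.33 ms

33.33


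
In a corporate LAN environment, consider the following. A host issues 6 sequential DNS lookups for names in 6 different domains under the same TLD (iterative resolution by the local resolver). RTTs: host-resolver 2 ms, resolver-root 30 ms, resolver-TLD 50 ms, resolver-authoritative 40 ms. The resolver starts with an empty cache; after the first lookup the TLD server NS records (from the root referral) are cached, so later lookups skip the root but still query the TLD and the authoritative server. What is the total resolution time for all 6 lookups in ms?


Lookup 1 (cold cache): local + root + TLD + auth = 2 + 30 + 50 + 40 = 122 ms
Lookups 2..6 (TLD NS cached -> skip root; new domain -> still ask TLD and auth): local + TLD + auth = 2 + 50 + 40 = 92 ms each
Remaining 5 lookups: 5 * 92 = 460 ms
Total = 122 + 460 = 582 ms

582


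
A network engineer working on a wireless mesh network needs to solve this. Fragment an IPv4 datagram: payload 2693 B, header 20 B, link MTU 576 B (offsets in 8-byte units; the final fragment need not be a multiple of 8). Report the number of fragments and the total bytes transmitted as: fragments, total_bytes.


Max data per non-final fragment = floor((MTU - header)/8)*8 = floor((576 - 20)/8)*8 = floor(556/8)*8 = 552 B
Final fragment needs no 8-byte alignment: it can carry up to MTU - header = 556 B
Non-final fragments needed = ceil((payload - 556) / 552) = ceil(2137/552) = ceil(3.8714) = 4
Number of fragments = 4 + 1 = 5
Fragment sizes (data): 4 * 552 B + 485 B (last, 485 <= 556 OK)
Total bytes sent = payload + n_frags * header = 2693 + 5*20 = 2693 + 100 = 2793 B

5, 2793


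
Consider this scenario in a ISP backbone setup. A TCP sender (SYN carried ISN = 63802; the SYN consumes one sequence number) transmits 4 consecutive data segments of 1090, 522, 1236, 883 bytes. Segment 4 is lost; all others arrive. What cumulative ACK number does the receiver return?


SYN uses sequence number 63802; first data byte = ISN + 1 = 63803.
Segment 1: SEQ = 63803, len = 1090 B, covers [63803, 64892]
Segment 2: SEQ = 64893, len = 522 B, covers [64893, 65414]
Segment 3: SEQ = 65415, len = 1236 B, covers [65415, 66650]
Segment 4: SEQ = 66651, len = 883 B, covers [66651, 67533] [LOST]
In-order data received: bytes [63803, 66650] (segments 1..3).
Segment 4 missing -> gap begins at byte 66651.
Cumulative ACK = next expected in-order byte = 63803 + 1090 + 522 + 1236 = 66651

66651


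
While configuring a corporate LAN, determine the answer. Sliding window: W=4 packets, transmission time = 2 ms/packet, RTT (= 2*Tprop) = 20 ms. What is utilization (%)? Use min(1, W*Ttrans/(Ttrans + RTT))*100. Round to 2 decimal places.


Given: W = 4, Ttrans = 2 ms, RTT = 20 ms (= 2 * Tprop, Tprop = 10 ms)
Cycle time = Ttrans + RTT = 2 + 20 = 22 ms (first packet sent until its ACK returns)
W * Ttrans = 4 * 2 = 8 ms of sending per cycle
W * Ttrans / (Ttrans + RTT) = 8 / 22 = 0.363636
U = min(1, 0.363636) = 0.363636
U% = 36.36%

36.36


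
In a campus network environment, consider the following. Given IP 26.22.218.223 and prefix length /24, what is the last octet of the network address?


Given: IP = 26.22.218.223, prefix = /24
Subnet mask = 255.255.255.0
Last octet of IP: 223
Last octet of mask: 0
Network last octet = 223 AND 0 = 0

0


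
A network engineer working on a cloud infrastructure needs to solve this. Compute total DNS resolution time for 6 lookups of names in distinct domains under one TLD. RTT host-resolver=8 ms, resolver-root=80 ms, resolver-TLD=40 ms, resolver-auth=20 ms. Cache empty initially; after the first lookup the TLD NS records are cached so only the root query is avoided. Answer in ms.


Lookup 1 (cold cache): local + root + TLD + auth = 8 + 80 + 40 + 20 = 148 ms
Lookups 2..6 (TLD NS cached -> skip root; new domain -> still ask TLD and auth): local + TLD + auth = 8 + 40 + 20 = 68 ms each
Remaining 5 lookups: 5 * 68 = 340 ms
Total = 148 + 340 = 488 ms

488


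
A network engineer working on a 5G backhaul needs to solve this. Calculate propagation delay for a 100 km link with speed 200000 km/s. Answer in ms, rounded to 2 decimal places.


Given: distance = 100 km, speed = 200000 km/s
Delay = distance / speed = 100 / 200000 seconds
Delay in ms = 100 * 1000 / 200000
Delay = 0.5000 ms
Rounded to 2 dp = 0.50 ms

0.50


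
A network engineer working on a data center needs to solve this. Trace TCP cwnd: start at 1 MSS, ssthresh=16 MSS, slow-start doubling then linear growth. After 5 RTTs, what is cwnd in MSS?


RTT 0: cwnd = 1 MSS (initial)
RTT 1: cwnd = 2 MSS (slow start, doubled)
RTT 2: cwnd = 4 MSS (slow start, doubled)
RTT 3: cwnd = 8 MSS (slow start, doubled)
RTT 4: cwnd = 16 MSS (slow start, doubled)
RTT 5: cwnd = 17 MSS (congestion avoidance, +1)

17


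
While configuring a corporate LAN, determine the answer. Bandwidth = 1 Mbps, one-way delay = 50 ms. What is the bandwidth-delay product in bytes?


Given: bandwidth = 1 Mbps, delay = 50 ms
BDP in bits = 1 * 10^6 * 50 / 1000
BDP in bits = 50000
BDP in bytes = 50000 / 8 = 6250

6250


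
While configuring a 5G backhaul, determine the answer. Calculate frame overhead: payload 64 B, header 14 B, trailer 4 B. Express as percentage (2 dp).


Given: payload = 64 B, header = 14 B, trailer = 4 B
Overhead bytes = header + trailer = 14 + 4 = 18
Total frame = payload + overhead = 64 + 18 = 82
Overhead % = 18 / 82 * 100 = 21.9512% -> 21.95% (2 dp)

21.95


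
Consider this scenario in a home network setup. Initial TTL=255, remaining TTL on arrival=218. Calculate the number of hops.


Given: initial TTL = 255, received TTL = 218
Hops = initial TTL - received TTL
Hops = 255 - 218 = 37

37


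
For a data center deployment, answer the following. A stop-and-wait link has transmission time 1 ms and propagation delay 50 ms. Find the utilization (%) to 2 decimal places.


Given: Ttrans = 1 ms, Tprop = 50 ms
RTT = 2 * Tprop = 2 * 50 = 100 ms
U = Ttrans / (Ttrans + RTT)
U = 1 / (1 + 100)
U = 1 / 101 = 0.009901
U% = 0.99%

0.99


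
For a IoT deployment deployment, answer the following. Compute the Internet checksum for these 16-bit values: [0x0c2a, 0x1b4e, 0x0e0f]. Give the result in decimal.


Given words: [0x0c2a, 0x1b4e, 0x0e0f]
Step 1: Sum all words
Raw sum = 3114 + 6990 + 3599 = 13703
One's complement = ~13703 & 0xFFFF = 51832

51832


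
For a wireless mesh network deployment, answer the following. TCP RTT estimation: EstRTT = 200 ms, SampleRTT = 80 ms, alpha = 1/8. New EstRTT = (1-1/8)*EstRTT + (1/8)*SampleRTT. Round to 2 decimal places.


Given: EstRTT = 200 ms, SampleRTT = 80 ms, alpha = 1/8
New EstRTT = (1 - alpha) * EstRTT + alpha * SampleRTT
(7/8) * 200 = 175
(1/8) * 80 = 10
New EstRTT = 175 + 10 = 185 ms -> 185.00 ms (2 dp)

185.00


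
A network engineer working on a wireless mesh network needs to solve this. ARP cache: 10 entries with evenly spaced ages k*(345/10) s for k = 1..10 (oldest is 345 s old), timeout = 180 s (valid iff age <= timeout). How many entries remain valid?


Ages are k * 345/10 s for k = 1..10 (spacing = 34.5000 s).
Entry k is valid iff k * 345/10 <= 180 iff k <= 10 * 180 / 345 = 5.2174
n_valid = floor(5.2174) = 5
(n_stale = 10 - 5 = 5)

5


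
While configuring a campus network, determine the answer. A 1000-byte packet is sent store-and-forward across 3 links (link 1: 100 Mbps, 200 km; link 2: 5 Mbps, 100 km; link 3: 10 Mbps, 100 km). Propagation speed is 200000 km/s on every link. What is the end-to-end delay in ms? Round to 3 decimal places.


Packet = 1000 bytes = 8000 bits. Store-and-forward: sum (t_trans + t_prop) per link.
Link 1: t_trans = 8000/(100*10^6) s = 0.0800 ms; t_prop = 200/200000 s = 1.0000 ms; subtotal = 1.0800 ms
Link 2: t_trans = 8000/(5*10^6) s = 1.6000 ms; t_prop = 100/200000 s = 0.5000 ms; subtotal = 2.1000 ms
Link 3: t_trans = 8000/(10*10^6) s = 0.8000 ms; t_prop = 100/200000 s = 0.5000 ms; subtotal = 1.3000 ms
End-to-end = 1.0800 + 2.1000 + 1.3000 = 4.4800 ms -> 4.480 ms (3 dp)

4.480


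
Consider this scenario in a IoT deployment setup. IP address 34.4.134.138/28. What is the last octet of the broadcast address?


Given: IP = 34.4.134.138, prefix = /28
Host bits = 32 - 28 = 4
Network last octet = 138 AND mask = 128
Host part size = 2^4 - 1 = 15
Broadcast last octet = 128 OR 15 = 143

143


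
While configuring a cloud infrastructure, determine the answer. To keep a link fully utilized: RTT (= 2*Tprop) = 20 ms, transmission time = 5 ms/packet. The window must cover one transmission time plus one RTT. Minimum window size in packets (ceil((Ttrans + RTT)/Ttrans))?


Given: Ttrans = 5 ms, RTT = 20 ms (= 2 * Tprop, Tprop = 10 ms)
Time until first ACK returns = Ttrans + RTT = 5 + 20 = 25 ms
Need W * Ttrans >= Ttrans + RTT  ->  W >= (Ttrans + RTT) / Ttrans
(Ttrans + RTT) / Ttrans = 25 / 5 = 5
W_min = ceil(5) = 5

5
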